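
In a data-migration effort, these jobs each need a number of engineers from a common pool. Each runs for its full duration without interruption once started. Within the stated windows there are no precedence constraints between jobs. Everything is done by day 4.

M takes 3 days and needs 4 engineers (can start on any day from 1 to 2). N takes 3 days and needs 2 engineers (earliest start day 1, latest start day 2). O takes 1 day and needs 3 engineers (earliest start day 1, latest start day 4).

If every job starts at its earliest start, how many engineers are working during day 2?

6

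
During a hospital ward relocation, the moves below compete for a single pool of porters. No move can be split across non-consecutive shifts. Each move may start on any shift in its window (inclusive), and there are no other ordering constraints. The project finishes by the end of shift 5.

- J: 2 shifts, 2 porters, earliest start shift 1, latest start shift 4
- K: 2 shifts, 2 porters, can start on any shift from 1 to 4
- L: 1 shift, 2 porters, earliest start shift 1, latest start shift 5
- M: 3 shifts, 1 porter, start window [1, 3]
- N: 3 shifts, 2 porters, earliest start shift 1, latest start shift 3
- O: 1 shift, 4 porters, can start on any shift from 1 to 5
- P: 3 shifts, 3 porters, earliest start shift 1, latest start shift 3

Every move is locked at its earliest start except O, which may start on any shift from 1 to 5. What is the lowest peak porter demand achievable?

12

O@1: s1:16  s2:10  s3:6  s4:0  s5:0 → peak 16
O@2: s1:12  s2:14  s3:6  s4:0  s5:0 → peak 14
O@3: s1:12  s2:10  s3:10  s4:0  s5:0 → peak 12
O@4: s1:12  s2:10  s3:6  s4:4  s5:0 → peak 12
O@5: s1:12  s2:10  s3:6  s4:0  s5:4 → peak 12
Best is O@3, peak 12.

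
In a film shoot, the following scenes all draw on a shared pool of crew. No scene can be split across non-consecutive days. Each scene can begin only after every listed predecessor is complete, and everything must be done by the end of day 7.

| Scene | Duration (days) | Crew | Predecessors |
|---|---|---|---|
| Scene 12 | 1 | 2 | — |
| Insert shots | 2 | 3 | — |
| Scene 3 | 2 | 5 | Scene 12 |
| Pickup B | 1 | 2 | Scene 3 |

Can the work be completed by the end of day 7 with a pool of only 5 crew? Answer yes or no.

yes

Schedule Scene 12@1, Insert shots@1, Scene 3@3, Pickup B@5: d1:5  d2:3  d3:5  d4:5  d5:2  d6:0  d7:0 — peak 5 ≤ 5.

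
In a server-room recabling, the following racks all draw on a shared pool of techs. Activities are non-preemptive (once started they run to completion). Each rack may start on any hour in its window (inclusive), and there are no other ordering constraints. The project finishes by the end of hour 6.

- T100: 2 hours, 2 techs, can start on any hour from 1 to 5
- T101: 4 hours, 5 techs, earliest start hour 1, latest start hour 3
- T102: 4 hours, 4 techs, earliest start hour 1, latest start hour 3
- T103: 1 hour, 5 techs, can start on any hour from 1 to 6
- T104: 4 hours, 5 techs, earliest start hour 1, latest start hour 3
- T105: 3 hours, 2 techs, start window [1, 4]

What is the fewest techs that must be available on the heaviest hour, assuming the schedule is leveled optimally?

16

Early-start (T100@1, T101@1, T102@1, T103@1, T104@1, T105@1) gives peak 23: h1:23  h2:18  h3:16  h4:14  h5:0  h6:0.
Shift T104→2, T105→3.
Schedule T100@1, T101@1, T102@1, T103@1, T104@2, T105@3: h1:16  h2:16  h3:16  h4:16  h5:7  h6:0 — peak 16.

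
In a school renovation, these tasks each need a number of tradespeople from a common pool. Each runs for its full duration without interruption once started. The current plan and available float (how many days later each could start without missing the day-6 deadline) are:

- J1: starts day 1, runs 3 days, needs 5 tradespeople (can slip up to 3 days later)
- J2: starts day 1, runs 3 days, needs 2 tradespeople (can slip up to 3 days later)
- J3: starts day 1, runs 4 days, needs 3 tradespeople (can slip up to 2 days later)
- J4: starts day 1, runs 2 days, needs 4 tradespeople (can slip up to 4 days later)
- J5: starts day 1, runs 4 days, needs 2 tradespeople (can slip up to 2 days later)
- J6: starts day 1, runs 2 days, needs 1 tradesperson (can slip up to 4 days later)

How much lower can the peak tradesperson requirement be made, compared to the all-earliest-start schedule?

7

Early-start peak: d1:17  d2:17  d3:12  d4:5  d5:0  d6:0 ⇒ 17.
Leveled (J1@1, J2@4, J3@1, J4@5, J5@1, J6@4): d1:10  d2:10  d3:10  d4:8  d5:7  d6:6 ⇒ 10.
Reduction 17 − 10 = 7.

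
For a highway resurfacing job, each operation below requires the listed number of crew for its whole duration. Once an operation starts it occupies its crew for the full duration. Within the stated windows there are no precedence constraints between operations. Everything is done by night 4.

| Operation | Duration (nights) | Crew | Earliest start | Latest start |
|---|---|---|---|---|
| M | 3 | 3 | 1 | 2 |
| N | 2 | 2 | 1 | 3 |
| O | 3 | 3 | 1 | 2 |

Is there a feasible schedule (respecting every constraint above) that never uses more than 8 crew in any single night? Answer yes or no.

Schedule M@1, N@1, O@1: n1:8  n2:8  n3:6  n4:0 — peak 8 ≤ 8.

yes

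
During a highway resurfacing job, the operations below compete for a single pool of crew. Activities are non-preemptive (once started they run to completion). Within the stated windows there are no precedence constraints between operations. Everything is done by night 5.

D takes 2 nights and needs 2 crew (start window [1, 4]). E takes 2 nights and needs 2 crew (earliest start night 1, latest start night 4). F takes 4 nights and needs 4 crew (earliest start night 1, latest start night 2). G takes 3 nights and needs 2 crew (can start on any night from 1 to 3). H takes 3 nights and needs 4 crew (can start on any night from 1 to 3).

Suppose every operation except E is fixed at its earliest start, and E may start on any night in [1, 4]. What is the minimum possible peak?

12

E@1: n1:14  n2:14  n3:10  n4:4  n5:0 → peak 14
E@2: n1:12  n2:14  n3:12  n4:4  n5:0 → peak 14
E@3: n1:12  n2:12  n3:12  n4:6  n5:0 → peak 12
E@4: n1:12  n2:12  n3:10  n4:6  n5:2 → peak 12
Best is E@3, peak 12.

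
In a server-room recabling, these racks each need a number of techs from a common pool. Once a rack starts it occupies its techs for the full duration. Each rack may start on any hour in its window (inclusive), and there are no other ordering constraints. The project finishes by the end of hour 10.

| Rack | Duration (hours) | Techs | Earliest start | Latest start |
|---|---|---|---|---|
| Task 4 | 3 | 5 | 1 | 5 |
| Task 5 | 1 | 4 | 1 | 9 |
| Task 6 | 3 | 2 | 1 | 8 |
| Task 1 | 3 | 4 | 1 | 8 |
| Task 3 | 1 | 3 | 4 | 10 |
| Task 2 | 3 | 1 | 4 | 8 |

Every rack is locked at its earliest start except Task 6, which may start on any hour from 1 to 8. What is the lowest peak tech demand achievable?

13

Task 6@1: h1:15  h2:11  h3:11  h4:4  h5:1  h6:1  h7:0  h8:0  h9:0  h10:0 → peak 15
Task 6@2: h1:13  h2:11  h3:11  h4:6  h5:1  h6:1  h7:0  h8:0  h9:0  h10:0 → peak 13
Task 6@3: h1:13  h2:9  h3:11  h4:6  h5:3  h6:1  h7:0  h8:0  h9:0  h10:0 → peak 13
Task 6@4: h1:13  h2:9  h3:9  h4:6  h5:3  h6:3  h7:0  h8:0  h9:0  h10:0 → peak 13
Task 6@5: h1:13  h2:9  h3:9  h4:4  h5:3  h6:3  h7:2  h8:0  h9:0  h10:0 → peak 13
Task 6@6: h1:13  h2:9  h3:9  h4:4  h5:1  h6:3  h7:2  h8:2  h9:0  h10:0 → peak 13
Task 6@7: h1:13  h2:9  h3:9  h4:4  h5:1  h6:1  h7:2  h8:2  h9:2  h10:0 → peak 13
Task 6@8: h1:13  h2:9  h3:9  h4:4  h5:1  h6:1  h7:0  h8:2  h9:2  h10:2 → peak 13
Best is Task 6@2, peak 13.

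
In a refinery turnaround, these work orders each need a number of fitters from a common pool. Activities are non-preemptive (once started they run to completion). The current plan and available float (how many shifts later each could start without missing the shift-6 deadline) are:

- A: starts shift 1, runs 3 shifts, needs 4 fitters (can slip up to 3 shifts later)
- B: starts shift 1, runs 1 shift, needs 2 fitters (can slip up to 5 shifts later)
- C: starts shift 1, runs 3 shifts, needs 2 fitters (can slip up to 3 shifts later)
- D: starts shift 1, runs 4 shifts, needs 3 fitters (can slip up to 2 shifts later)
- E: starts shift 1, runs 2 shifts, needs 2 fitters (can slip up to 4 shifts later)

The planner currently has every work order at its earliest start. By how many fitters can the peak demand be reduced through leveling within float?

Early-start peak: s1:13  s2:11  s3:9  s4:3  s5:0  s6:0 ⇒ 13.
Leveled (A@1, B@1, C@4, D@2, E@4): s1:6  s2:7  s3:7  s4:7  s5:7  s6:2 ⇒ 7.
Reduction 13 − 7 = 6.

6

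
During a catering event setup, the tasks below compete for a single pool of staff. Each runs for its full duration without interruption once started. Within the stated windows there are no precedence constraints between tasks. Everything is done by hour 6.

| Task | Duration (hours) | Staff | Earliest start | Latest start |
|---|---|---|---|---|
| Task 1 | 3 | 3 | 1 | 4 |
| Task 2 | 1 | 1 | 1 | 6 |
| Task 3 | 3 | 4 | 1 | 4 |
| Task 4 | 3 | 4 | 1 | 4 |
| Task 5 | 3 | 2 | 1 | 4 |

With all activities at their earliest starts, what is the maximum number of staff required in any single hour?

Early-start schedule: Task 1@1, Task 2@1, Task 3@1, Task 4@1, Task 5@1.
Load per hour: hour 1: 14, hour 2: 13, hour 3: 13, hour 4: 0, hour 5: 0, hour 6: 0.
Peak is 14.

14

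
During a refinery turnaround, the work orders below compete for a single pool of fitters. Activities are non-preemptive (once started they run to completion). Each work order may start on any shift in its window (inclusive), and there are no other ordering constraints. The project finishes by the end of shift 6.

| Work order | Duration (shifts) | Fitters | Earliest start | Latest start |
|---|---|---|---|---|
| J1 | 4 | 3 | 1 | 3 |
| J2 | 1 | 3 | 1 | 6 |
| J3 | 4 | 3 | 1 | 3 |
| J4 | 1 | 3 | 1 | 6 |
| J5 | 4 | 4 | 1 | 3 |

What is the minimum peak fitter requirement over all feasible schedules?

Early-start (J1@1, J2@1, J3@1, J4@1, J5@1) gives peak 16: s1:16  s2:10  s3:10  s4:10  s5:0  s6:0.
Shift J4→2, J5→3.
Schedule J1@1, J2@1, J3@1, J4@2, J5@3: s1:9  s2:9  s3:10  s4:10  s5:4  s6:4 — peak 10.

10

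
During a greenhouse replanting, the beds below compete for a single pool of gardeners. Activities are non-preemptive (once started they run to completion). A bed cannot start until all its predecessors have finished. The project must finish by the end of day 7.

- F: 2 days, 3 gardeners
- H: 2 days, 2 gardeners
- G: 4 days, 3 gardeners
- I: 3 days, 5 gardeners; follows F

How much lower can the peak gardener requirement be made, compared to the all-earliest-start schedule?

Early-start peak: d1:8  d2:8  d3:8  d4:8  d5:5  d6:0  d7:0 ⇒ 8.
Leveled (F@1, H@3, G@1, I@5): d1:6  d2:6  d3:5  d4:5  d5:5  d6:5  d7:5 ⇒ 6.
Reduction 8 − 6 = 2.

2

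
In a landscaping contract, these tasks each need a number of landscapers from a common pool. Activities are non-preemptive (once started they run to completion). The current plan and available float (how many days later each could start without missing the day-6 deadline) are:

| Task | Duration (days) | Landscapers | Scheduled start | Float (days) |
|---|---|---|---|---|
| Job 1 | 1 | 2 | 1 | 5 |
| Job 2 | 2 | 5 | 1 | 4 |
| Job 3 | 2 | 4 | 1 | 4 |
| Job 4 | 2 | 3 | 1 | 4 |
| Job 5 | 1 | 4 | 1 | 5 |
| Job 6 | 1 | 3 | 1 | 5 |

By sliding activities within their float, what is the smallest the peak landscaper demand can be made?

Early-start (Job 1@1, Job 2@1, Job 3@1, Job 4@1, Job 5@1, Job 6@1) gives peak 21: d1:21  d2:12  d3:0  d4:0  d5:0  d6:0.
Shift Job 3→3, Job 4→3, Job 5→5, Job 6→5.
Schedule Job 1@1, Job 2@1, Job 3@3, Job 4@3, Job 5@5, Job 6@5: d1:7  d2:5  d3:7  d4:7  d5:7  d6:0 — peak 7.

7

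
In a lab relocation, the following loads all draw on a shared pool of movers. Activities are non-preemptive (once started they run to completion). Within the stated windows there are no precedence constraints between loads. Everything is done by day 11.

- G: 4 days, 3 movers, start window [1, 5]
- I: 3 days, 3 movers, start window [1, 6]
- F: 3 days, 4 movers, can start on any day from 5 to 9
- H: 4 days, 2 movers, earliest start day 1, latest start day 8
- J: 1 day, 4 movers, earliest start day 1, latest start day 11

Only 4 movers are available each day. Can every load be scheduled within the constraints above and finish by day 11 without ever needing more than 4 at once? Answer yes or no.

no

Total mover-days = 45; over 11 days the average is 45/11 > 4, so some day must exceed 4.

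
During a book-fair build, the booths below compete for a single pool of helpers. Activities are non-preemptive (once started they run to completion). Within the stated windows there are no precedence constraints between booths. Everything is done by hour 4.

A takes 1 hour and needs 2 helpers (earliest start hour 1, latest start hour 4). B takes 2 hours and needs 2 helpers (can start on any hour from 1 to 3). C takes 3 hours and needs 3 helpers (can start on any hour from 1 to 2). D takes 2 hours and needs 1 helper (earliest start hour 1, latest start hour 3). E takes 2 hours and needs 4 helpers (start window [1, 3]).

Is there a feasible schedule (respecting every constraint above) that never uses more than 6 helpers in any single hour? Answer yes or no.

Total helper-hours = 25; over 4 hours the average is 25/4 > 6, so some hour must exceed 6.

no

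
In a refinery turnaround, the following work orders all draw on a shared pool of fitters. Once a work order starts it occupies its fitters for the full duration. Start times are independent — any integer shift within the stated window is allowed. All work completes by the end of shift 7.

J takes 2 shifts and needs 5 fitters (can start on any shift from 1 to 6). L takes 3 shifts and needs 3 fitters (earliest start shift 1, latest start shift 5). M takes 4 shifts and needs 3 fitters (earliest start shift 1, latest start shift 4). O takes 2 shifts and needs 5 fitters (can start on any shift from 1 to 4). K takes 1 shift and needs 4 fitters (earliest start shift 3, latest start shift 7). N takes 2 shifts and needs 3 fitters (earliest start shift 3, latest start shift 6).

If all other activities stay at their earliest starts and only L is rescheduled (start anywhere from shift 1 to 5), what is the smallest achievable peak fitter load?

L@1: s1:16  s2:16  s3:13  s4:6  s5:0  s6:0  s7:0 → peak 16
L@2: s1:13  s2:16  s3:13  s4:9  s5:0  s6:0  s7:0 → peak 16
L@3: s1:13  s2:13  s3:13  s4:9  s5:3  s6:0  s7:0 → peak 13
L@4: s1:13  s2:13  s3:10  s4:9  s5:3  s6:3  s7:0 → peak 13
L@5: s1:13  s2:13  s3:10  s4:6  s5:3  s6:3  s7:3 → peak 13
Best is L@3, peak 13.

13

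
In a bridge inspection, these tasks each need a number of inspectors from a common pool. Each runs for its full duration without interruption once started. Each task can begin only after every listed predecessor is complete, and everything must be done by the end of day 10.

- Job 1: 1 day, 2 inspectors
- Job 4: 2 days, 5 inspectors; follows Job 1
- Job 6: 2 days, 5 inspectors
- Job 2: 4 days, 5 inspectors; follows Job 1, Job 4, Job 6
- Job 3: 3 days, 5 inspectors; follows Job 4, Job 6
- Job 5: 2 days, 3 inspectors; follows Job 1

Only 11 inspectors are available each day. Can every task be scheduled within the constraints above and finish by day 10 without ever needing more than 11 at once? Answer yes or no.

Schedule Job 1@1, Job 4@2, Job 6@1, Job 2@4, Job 3@4, Job 5@7: d1:7  d2:10  d3:5  d4:10  d5:10  d6:10  d7:8  d8:3  d9:0  d10:0 — peak 10 ≤ 11.

yes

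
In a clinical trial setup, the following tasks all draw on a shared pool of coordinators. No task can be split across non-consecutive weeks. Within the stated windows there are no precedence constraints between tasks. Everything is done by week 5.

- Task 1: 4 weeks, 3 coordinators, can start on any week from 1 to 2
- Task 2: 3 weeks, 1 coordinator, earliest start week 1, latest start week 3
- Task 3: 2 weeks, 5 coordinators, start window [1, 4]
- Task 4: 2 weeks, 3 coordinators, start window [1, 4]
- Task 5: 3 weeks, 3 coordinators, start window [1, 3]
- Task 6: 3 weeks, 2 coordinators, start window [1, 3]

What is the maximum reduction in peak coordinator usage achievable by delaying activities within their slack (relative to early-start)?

Early-start peak: w1:17  w2:17  w3:9  w4:3  w5:0 ⇒ 17.
Leveled (Task 1@1, Task 2@1, Task 3@4, Task 4@1, Task 5@1, Task 6@3): w1:10  w2:10  w3:9  w4:10  w5:7 ⇒ 10.
Reduction 17 − 10 = 7.

7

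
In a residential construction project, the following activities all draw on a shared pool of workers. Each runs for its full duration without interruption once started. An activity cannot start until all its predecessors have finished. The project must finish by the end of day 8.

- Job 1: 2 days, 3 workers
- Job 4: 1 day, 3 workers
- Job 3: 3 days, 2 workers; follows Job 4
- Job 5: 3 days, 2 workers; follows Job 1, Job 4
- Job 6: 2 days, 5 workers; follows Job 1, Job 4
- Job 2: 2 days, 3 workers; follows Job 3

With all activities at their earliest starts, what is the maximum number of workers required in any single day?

Early-start schedule: Job 1@1, Job 4@1, Job 3@2, Job 5@3, Job 6@3, Job 2@5.
Load per day: day 1: 6, day 2: 5, day 3: 9, day 4: 9, day 5: 5, day 6: 3, day 7: 0, day 8: 0.
Peak is 9.

9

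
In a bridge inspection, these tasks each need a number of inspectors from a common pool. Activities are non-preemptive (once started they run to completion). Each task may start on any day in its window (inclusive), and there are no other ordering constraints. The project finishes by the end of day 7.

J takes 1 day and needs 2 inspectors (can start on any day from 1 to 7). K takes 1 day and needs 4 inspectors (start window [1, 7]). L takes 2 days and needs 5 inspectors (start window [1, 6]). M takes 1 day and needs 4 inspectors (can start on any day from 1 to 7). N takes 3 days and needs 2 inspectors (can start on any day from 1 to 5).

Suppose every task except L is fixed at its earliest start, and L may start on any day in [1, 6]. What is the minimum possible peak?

L@1: d1:17  d2:7  d3:2  d4:0  d5:0  d6:0  d7:0 → peak 17
L@2: d1:12  d2:7  d3:7  d4:0  d5:0  d6:0  d7:0 → peak 12
L@3: d1:12  d2:2  d3:7  d4:5  d5:0  d6:0  d7:0 → peak 12
L@4: d1:12  d2:2  d3:2  d4:5  d5:5  d6:0  d7:0 → peak 12
L@5: d1:12  d2:2  d3:2  d4:0  d5:5  d6:5  d7:0 → peak 12
L@6: d1:12  d2:2  d3:2  d4:0  d5:0  d6:5  d7:5 → peak 12
Best is L@2, peak 12.

12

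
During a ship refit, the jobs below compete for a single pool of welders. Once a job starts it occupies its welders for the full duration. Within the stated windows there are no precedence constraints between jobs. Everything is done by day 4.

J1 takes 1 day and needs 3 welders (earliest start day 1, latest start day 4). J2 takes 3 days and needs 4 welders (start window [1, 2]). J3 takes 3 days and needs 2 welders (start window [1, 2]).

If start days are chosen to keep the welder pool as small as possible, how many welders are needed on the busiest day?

Early-start (J1@1, J2@1, J3@1) gives peak 9: d1:9  d2:6  d3:6  d4:0.
Shift J2→2.
Schedule J1@1, J2@2, J3@1: d1:5  d2:6  d3:6  d4:4 — peak 6.
Total welder-days = 21 over 4 days ⇒ peak ≥ ⌈21/4⌉ = 6, so 6 is optimal.

6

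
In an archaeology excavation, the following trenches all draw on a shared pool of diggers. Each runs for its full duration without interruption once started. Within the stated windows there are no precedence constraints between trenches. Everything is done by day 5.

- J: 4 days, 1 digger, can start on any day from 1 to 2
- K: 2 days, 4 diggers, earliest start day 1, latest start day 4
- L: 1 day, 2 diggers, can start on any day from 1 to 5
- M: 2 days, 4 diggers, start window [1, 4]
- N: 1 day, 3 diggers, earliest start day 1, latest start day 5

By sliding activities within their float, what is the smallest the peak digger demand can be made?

5

Early-start (J@1, K@1, L@1, M@1, N@1) gives peak 14: d1:14  d2:9  d3:1  d4:1  d5:0.
Shift L→5, M→3, N→5.
Schedule J@1, K@1, L@5, M@3, N@5: d1:5  d2:5  d3:5  d4:5  d5:5 — peak 5.
Total digger-days = 25 over 5 days ⇒ peak ≥ ⌈25/5⌉ = 5, so 5 is optimal.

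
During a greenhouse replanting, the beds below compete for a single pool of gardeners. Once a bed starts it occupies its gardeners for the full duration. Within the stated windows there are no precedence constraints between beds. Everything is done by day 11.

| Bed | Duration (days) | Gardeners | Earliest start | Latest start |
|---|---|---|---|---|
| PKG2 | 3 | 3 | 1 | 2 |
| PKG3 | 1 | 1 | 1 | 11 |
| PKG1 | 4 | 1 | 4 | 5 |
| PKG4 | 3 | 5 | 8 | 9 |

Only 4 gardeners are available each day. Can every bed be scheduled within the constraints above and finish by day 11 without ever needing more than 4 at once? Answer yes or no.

The minimum achievable peak is 5; 4 < 5, so no feasible schedule stays within the cap.

no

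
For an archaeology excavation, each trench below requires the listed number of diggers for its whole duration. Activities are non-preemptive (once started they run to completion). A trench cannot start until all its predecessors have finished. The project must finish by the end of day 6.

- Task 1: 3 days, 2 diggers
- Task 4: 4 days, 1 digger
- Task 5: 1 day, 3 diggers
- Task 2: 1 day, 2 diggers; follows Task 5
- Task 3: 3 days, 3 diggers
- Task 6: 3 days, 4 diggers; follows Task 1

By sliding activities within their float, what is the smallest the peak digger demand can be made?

7

Early-start (Task 1@1, Task 4@1, Task 5@1, Task 2@2, Task 3@1, Task 6@4) gives peak 9: d1:9  d2:8  d3:6  d4:5  d5:4  d6:4.
Shift Task 5→5, Task 2→6.
Schedule Task 1@1, Task 4@1, Task 5@5, Task 2@6, Task 3@1, Task 6@4: d1:6  d2:6  d3:6  d4:5  d5:7  d6:6 — peak 7.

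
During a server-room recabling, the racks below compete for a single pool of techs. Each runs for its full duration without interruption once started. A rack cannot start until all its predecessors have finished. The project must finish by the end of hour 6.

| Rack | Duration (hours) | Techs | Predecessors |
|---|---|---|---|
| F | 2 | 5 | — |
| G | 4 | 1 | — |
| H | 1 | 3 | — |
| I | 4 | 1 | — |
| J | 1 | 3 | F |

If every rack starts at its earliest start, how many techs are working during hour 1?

At early start, hour 1 has: F, G, H, I.
Demand: 5 + 1 + 3 + 1 = 10.

10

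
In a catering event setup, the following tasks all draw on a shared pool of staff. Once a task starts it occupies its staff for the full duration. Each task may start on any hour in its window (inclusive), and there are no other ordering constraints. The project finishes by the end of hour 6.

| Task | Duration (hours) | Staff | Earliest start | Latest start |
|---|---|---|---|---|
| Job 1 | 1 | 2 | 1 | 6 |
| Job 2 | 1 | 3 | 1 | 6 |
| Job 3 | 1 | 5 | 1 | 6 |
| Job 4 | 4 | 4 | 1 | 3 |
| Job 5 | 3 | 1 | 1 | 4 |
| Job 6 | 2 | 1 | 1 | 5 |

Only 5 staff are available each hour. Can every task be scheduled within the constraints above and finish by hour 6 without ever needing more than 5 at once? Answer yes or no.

Total staffer-hours = 31; over 6 hours the average is 31/6 > 5, so some hour must exceed 5.

no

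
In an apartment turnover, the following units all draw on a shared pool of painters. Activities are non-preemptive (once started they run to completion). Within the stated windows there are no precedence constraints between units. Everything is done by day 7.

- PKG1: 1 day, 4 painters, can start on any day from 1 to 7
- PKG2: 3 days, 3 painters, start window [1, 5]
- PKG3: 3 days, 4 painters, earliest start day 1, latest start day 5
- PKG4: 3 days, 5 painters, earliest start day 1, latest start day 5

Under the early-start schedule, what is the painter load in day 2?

12

At early start, day 2 has: PKG2, PKG3, PKG4.
Demand: 3 + 4 + 5 = 12.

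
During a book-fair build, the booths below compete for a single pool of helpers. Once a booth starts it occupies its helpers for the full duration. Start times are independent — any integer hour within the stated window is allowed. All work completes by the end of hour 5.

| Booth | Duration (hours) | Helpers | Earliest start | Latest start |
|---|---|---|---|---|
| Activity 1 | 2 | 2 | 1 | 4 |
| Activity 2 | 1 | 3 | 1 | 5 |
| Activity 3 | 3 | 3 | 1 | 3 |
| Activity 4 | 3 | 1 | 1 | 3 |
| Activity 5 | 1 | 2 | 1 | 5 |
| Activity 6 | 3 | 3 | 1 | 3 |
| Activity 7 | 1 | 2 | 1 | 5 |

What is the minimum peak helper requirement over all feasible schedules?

7

Early-start (Activity 1@1, Activity 2@1, Activity 3@1, Activity 4@1, Activity 5@1, Activity 6@1, Activity 7@1) gives peak 16: h1:16  h2:9  h3:7  h4:0  h5:0.
Shift Activity 3→2, Activity 5→5, Activity 6→3, Activity 7→5.
Schedule Activity 1@1, Activity 2@1, Activity 3@2, Activity 4@1, Activity 5@5, Activity 6@3, Activity 7@5: h1:6  h2:6  h3:7  h4:6  h5:7 — peak 7.
Total helper-hours = 32 over 5 hours ⇒ peak ≥ ⌈32/5⌉ = 7, so 7 is optimal.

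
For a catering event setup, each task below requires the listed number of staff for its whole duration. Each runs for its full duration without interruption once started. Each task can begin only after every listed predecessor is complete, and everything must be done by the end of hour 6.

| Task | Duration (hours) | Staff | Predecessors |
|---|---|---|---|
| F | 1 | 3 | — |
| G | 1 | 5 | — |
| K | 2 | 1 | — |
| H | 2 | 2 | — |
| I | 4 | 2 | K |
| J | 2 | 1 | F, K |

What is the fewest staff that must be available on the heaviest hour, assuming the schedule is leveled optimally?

6

Early-start (F@1, G@1, K@1, H@1, I@3, J@3) gives peak 11: h1:11  h2:3  h3:3  h4:3  h5:2  h6:2.
Shift G→2, H→3.
Schedule F@1, G@2, K@1, H@3, I@3, J@3: h1:4  h2:6  h3:5  h4:5  h5:2  h6:2 — peak 6.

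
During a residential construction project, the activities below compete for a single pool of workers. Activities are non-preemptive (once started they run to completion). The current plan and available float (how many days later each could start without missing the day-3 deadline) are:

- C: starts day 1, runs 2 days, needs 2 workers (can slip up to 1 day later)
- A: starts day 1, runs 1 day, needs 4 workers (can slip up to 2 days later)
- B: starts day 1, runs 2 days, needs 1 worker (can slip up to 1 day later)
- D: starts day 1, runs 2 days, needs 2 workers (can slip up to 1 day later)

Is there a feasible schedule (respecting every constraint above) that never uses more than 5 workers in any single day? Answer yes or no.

yes

Schedule C@1, A@3, B@1, D@1: d1:5  d2:5  d3:4 — peak 5 ≤ 5.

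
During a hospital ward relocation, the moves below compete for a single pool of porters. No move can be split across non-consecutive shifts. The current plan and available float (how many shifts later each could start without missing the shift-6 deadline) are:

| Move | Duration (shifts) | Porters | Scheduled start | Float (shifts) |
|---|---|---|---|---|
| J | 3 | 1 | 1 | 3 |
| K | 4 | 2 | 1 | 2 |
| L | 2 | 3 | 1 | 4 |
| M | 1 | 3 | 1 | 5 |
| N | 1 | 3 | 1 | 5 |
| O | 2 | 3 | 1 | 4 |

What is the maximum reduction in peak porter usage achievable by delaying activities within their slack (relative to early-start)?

Early-start peak: s1:15  s2:9  s3:3  s4:2  s5:0  s6:0 ⇒ 15.
Leveled (J@1, K@1, L@1, M@3, N@4, O@5): s1:6  s2:6  s3:6  s4:5  s5:3  s6:3 ⇒ 6.
Reduction 15 − 6 = 9.

9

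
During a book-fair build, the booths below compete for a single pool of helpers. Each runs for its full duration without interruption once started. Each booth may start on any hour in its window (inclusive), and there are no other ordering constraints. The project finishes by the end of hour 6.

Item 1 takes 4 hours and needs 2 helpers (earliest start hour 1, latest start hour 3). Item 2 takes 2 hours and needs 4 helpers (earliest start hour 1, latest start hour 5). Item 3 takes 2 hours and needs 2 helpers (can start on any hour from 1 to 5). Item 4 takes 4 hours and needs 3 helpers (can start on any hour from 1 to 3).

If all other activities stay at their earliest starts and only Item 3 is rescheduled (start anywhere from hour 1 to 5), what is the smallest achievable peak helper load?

Item 3@1: h1:11  h2:11  h3:5  h4:5  h5:0  h6:0 → peak 11
Item 3@2: h1:9  h2:11  h3:7  h4:5  h5:0  h6:0 → peak 11
Item 3@3: h1:9  h2:9  h3:7  h4:7  h5:0  h6:0 → peak 9
Item 3@4: h1:9  h2:9  h3:5  h4:7  h5:2  h6:0 → peak 9
Item 3@5: h1:9  h2:9  h3:5  h4:5  h5:2  h6:2 → peak 9
Best is Item 3@3, peak 9.

9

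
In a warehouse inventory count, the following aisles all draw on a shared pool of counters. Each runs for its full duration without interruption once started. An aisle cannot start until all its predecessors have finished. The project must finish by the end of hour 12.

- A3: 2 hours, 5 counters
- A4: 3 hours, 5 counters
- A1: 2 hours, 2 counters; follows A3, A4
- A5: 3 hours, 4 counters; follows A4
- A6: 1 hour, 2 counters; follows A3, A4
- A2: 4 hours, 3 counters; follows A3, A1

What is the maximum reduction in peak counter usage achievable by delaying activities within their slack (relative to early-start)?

Early-start peak: h1:10  h2:10  h3:5  h4:8  h5:6  h6:7  h7:3  h8:3  h9:3  h10:0  h11:0  h12:0 ⇒ 10.
Leveled (A3@1, A4@3, A1@6, A5@6, A6@8, A2@9): h1:5  h2:5  h3:5  h4:5  h5:5  h6:6  h7:6  h8:6  h9:3  h10:3  h11:3  h12:3 ⇒ 6.
Reduction 10 − 6 = 4.

4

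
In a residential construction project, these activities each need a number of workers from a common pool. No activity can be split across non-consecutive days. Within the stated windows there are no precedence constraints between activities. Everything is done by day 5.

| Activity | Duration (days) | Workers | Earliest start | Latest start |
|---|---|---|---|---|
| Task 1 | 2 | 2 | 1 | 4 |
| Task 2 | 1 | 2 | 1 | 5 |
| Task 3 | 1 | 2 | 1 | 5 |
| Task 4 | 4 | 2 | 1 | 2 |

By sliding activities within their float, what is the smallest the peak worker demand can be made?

4

Early-start (Task 1@1, Task 2@1, Task 3@1, Task 4@1) gives peak 8: d1:8  d2:4  d3:2  d4:2  d5:0.
Shift Task 3→3, Task 4→2.
Schedule Task 1@1, Task 2@1, Task 3@3, Task 4@2: d1:4  d2:4  d3:4  d4:2  d5:2 — peak 4.
Total worker-days = 16 over 5 days ⇒ peak ≥ ⌈16/5⌉ = 4, so 4 is optimal.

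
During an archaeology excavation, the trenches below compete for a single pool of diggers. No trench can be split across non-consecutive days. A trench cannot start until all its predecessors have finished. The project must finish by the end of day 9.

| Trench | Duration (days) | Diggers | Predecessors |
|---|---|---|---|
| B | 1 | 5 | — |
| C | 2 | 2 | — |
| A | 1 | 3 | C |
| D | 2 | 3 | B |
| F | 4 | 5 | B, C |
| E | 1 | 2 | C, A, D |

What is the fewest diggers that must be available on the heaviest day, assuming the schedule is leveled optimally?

5

Early-start (B@1, C@1, A@3, D@2, F@3, E@4) gives peak 11: d1:7  d2:5  d3:11  d4:7  d5:5  d6:5  d7:0  d8:0  d9:0.
Shift C→2, A→4, F→5, E→9.
Schedule B@1, C@2, A@4, D@2, F@5, E@9: d1:5  d2:5  d3:5  d4:3  d5:5  d6:5  d7:5  d8:5  d9:2 — peak 5.
Total digger-days = 40 over 9 days ⇒ peak ≥ ⌈40/9⌉ = 5, so 5 is optimal.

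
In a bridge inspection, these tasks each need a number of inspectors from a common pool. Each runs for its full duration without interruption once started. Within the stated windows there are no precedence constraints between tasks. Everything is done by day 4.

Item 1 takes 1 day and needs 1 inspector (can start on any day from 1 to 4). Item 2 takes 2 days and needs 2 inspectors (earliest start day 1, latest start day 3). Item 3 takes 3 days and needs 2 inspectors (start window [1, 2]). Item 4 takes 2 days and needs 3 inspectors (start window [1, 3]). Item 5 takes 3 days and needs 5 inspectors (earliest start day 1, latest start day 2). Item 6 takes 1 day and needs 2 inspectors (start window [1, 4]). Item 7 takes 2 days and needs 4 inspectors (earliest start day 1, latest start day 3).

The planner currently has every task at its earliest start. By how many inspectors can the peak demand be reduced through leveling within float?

7

Early-start peak: d1:19  d2:16  d3:7  d4:0 ⇒ 19.
Leveled (Item 1@1, Item 2@1, Item 3@1, Item 4@1, Item 5@2, Item 6@1, Item 7@3): d1:10  d2:12  d3:11  d4:9 ⇒ 12.
Reduction 19 − 12 = 7.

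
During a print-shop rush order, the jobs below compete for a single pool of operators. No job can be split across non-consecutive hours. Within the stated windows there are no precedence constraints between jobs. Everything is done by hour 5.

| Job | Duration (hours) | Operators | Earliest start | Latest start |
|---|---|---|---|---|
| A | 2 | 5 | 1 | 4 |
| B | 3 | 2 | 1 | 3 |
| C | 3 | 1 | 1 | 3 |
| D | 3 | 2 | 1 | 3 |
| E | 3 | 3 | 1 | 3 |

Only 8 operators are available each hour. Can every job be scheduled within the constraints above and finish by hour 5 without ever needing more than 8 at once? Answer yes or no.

yes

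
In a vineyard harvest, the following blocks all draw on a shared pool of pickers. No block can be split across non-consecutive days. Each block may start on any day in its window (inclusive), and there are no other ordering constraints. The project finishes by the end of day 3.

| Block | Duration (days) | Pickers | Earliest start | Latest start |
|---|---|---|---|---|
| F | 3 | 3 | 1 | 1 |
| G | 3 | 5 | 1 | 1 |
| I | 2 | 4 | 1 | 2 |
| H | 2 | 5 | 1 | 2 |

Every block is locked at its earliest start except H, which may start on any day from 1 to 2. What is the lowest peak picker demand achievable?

17

H@1: d1:17  d2:17  d3:8 → peak 17
H@2: d1:12  d2:17  d3:13 → peak 17
Best is H@1, peak 17.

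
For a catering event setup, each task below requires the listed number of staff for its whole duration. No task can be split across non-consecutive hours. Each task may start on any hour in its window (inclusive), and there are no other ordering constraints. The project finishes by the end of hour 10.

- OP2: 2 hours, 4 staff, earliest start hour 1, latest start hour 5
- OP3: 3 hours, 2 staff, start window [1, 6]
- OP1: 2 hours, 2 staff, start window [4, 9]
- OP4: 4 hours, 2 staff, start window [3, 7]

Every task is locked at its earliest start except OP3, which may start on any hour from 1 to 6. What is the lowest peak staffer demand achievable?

4

OP3@1: h1:6  h2:6  h3:4  h4:4  h5:4  h6:2  h7:0  h8:0  h9:0  h10:0 → peak 6
OP3@2: h1:4  h2:6  h3:4  h4:6  h5:4  h6:2  h7:0  h8:0  h9:0  h10:0 → peak 6
OP3@3: h1:4  h2:4  h3:4  h4:6  h5:6  h6:2  h7:0  h8:0  h9:0  h10:0 → peak 6
OP3@4: h1:4  h2:4  h3:2  h4:6  h5:6  h6:4  h7:0  h8:0  h9:0  h10:0 → peak 6
OP3@5: h1:4  h2:4  h3:2  h4:4  h5:6  h6:4  h7:2  h8:0  h9:0  h10:0 → peak 6
OP3@6: h1:4  h2:4  h3:2  h4:4  h5:4  h6:4  h7:2  h8:2  h9:0  h10:0 → peak 4
Best is OP3@6, peak 4.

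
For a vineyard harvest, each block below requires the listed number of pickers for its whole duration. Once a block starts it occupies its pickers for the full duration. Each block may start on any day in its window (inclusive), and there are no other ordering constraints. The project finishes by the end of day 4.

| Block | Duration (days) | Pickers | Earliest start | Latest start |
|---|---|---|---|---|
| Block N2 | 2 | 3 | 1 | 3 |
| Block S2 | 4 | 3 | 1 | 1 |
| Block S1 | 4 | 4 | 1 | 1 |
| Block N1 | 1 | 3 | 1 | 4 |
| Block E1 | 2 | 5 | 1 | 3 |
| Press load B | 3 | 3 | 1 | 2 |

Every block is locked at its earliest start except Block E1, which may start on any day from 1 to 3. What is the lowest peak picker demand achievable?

16

Block E1@1: d1:21  d2:18  d3:10  d4:7 → peak 21
Block E1@2: d1:16  d2:18  d3:15  d4:7 → peak 18
Block E1@3: d1:16  d2:13  d3:15  d4:12 → peak 16
Best is Block E1@3, peak 16.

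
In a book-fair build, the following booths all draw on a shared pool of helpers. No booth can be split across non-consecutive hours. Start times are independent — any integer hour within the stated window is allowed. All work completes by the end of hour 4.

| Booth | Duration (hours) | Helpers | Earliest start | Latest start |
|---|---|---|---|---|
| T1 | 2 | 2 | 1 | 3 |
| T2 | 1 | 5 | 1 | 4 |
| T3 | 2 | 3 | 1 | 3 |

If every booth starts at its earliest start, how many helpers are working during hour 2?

5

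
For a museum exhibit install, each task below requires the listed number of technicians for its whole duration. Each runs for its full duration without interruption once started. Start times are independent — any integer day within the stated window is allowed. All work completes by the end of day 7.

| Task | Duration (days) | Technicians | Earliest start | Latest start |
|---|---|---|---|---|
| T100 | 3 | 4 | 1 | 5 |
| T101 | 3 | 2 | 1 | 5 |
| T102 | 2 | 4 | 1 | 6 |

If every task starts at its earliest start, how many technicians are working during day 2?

At early start, day 2 has: T100, T101, T102.
Demand: 4 + 2 + 4 = 10.

10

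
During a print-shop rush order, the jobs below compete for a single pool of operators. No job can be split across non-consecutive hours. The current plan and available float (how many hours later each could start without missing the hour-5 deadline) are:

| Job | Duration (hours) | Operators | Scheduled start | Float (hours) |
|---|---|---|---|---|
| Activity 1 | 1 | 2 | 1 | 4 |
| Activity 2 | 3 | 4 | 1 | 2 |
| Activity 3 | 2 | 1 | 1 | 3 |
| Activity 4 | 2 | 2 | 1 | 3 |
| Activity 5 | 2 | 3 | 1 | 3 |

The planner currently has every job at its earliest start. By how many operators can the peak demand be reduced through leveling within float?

Early-start peak: h1:12  h2:10  h3:4  h4:0  h5:0 ⇒ 12.
Leveled (Activity 1@1, Activity 2@1, Activity 3@2, Activity 4@4, Activity 5@4): h1:6  h2:5  h3:5  h4:5  h5:5 ⇒ 6.
Reduction 12 − 6 = 6.

6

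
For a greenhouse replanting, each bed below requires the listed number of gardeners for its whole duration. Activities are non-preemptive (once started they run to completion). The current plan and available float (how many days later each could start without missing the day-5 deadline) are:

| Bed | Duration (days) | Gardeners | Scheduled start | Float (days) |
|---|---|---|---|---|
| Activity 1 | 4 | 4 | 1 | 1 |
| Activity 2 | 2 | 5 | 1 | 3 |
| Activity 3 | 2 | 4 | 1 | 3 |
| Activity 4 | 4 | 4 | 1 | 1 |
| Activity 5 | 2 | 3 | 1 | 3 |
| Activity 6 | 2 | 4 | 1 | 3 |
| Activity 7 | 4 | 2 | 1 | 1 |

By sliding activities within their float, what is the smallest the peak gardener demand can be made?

Early-start (Activity 1@1, Activity 2@1, Activity 3@1, Activity 4@1, Activity 5@1, Activity 6@1, Activity 7@1) gives peak 26: d1:26  d2:26  d3:10  d4:10  d5:0.
Shift Activity 3→3, Activity 6→3.
Schedule Activity 1@1, Activity 2@1, Activity 3@3, Activity 4@1, Activity 5@1, Activity 6@3, Activity 7@1: d1:18  d2:18  d3:18  d4:18  d5:0 — peak 18.

18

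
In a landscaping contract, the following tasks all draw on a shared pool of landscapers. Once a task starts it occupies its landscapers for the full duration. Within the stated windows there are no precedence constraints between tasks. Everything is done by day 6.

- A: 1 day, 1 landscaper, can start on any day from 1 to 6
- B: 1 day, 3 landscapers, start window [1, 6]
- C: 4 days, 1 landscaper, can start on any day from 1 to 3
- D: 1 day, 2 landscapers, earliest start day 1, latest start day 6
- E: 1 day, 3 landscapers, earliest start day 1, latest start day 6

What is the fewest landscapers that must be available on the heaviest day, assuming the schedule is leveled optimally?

3

Early-start (A@1, B@1, C@1, D@1, E@1) gives peak 10: d1:10  d2:1  d3:1  d4:1  d5:0  d6:0.
Shift B→5, D→2, E→6.
Schedule A@1, B@5, C@1, D@2, E@6: d1:2  d2:3  d3:1  d4:1  d5:3  d6:3 — peak 3.
Total landscaper-days = 13 over 6 days ⇒ peak ≥ ⌈13/6⌉ = 3, so 3 is optimal.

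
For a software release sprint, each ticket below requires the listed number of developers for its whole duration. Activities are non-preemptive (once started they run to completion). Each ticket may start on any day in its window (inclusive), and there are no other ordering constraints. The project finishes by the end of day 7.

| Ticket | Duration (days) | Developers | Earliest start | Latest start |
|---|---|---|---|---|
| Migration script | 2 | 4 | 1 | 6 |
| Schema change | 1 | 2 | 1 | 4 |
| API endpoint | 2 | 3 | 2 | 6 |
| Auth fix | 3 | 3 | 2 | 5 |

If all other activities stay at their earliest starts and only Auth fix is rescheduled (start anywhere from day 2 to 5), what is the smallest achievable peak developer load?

7

Auth fix@2: d1:6  d2:10  d3:6  d4:3  d5:0  d6:0  d7:0 → peak 10
Auth fix@3: d1:6  d2:7  d3:6  d4:3  d5:3  d6:0  d7:0 → peak 7
Auth fix@4: d1:6  d2:7  d3:3  d4:3  d5:3  d6:3  d7:0 → peak 7
Auth fix@5: d1:6  d2:7  d3:3  d4:0  d5:3  d6:3  d7:3 → peak 7
Best is Auth fix@3, peak 7.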